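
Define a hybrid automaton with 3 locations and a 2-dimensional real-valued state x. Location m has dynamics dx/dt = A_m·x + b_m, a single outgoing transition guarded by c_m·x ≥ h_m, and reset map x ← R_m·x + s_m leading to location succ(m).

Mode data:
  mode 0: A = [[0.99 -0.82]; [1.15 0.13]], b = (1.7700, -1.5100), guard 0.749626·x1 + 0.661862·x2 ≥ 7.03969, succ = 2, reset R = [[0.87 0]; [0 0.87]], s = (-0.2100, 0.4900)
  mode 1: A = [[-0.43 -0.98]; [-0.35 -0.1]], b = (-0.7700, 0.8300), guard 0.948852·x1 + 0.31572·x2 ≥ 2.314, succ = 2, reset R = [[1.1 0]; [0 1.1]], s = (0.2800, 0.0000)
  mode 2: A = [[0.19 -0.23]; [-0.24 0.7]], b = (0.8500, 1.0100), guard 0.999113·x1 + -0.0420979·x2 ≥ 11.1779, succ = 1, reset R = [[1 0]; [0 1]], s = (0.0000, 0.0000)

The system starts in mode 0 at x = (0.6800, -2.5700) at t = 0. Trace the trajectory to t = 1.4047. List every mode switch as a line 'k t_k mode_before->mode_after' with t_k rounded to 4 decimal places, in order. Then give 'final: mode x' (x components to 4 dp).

Mode 0: guard c·x = 7.0397 hit at Δt = 1.0859 (t = 1.0859), x⁻ = (8.6941, 0.7892) → reset → x⁺ = (7.3539, 1.1766), jump to mode 2
Mode 2: flow for 0.3188 to horizon, guard not reached → x = (8.0032, 1.1747)

1 1.0859 0->2
final: 2 8.0032 1.1747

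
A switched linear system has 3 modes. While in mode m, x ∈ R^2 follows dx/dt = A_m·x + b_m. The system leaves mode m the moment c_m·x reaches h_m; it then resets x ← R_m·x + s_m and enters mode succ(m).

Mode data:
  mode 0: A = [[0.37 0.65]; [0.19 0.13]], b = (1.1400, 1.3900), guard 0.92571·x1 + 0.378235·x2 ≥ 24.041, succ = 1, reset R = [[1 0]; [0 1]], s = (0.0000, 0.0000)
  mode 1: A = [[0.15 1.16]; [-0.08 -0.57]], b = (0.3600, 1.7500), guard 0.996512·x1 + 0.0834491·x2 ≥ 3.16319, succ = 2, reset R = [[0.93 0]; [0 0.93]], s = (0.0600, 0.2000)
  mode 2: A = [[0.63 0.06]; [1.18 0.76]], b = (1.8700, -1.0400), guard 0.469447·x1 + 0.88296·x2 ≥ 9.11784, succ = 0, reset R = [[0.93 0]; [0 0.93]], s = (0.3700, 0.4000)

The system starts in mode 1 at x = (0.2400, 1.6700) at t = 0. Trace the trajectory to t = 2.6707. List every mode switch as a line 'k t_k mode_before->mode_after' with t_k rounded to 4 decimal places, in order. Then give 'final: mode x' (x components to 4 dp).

1 0.9626 1->2
2 1.6311 2->0
final: 0 17.7643 11.9031

Mode 1: guard c·x = 3.1632 hit at Δt = 0.9626 (t = 0.9626), x⁻ = (2.9932, 2.1627) → reset → x⁺ = (2.8436, 2.2113), jump to mode 2
Mode 2: guard c·x = 9.1178 hit at Δt = 0.6685 (t = 1.6311), x⁻ = (6.0903, 7.0884) → reset → x⁺ = (6.0339, 6.9922), jump to mode 0
Mode 0: flow for 1.0396 to horizon, guard not reached → x = (17.7643, 11.9031)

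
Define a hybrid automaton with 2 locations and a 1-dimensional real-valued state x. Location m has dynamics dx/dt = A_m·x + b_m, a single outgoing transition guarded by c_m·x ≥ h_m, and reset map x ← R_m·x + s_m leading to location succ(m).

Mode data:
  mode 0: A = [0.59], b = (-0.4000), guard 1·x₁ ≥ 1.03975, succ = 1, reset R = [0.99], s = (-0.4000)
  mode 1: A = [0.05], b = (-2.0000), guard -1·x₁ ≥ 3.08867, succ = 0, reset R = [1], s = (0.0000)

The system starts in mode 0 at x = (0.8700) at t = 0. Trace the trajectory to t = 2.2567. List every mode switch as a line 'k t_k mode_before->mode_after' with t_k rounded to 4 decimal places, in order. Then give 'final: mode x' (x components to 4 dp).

Mode 0: guard c·x = 1.0397 hit at Δt = 1.0735 (t = 1.0735), x⁻ = (1.0397) → reset → x⁺ = (0.6294), jump to mode 1
Mode 1: flow for 1.1832 to horizon, guard not reached → x = (-1.7701)

1 1.0735 0->1
final: 1 -1.7701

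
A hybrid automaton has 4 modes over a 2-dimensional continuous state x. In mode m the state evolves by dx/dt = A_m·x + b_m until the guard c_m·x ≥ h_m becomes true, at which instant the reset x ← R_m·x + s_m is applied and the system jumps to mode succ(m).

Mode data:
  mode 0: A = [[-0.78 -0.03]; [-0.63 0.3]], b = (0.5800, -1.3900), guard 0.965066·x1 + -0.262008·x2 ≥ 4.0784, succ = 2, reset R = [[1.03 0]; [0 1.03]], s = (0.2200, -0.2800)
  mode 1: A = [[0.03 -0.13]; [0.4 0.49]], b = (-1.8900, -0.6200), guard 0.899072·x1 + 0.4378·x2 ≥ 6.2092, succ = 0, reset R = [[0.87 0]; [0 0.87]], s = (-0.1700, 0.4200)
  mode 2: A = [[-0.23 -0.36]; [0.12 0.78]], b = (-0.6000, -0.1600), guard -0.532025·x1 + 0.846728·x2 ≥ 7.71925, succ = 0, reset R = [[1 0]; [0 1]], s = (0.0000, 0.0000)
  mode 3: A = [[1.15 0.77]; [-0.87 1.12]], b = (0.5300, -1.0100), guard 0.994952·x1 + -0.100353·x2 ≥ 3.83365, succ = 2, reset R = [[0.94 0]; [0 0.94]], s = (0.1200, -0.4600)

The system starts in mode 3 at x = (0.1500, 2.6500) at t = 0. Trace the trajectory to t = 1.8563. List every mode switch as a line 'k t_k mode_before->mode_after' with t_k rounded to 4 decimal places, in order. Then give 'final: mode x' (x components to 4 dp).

Mode 3: guard c·x = 3.8337 hit at Δt = 0.7936 (t = 0.7936), x⁻ = (4.2004, 3.4431) → reset → x⁺ = (4.0684, 2.7765), jump to mode 2
Mode 2: flow for 1.0627 to horizon, guard not reached → x = (1.0721, 6.6586)

1 0.7936 3->2
final: 2 1.0721 6.6586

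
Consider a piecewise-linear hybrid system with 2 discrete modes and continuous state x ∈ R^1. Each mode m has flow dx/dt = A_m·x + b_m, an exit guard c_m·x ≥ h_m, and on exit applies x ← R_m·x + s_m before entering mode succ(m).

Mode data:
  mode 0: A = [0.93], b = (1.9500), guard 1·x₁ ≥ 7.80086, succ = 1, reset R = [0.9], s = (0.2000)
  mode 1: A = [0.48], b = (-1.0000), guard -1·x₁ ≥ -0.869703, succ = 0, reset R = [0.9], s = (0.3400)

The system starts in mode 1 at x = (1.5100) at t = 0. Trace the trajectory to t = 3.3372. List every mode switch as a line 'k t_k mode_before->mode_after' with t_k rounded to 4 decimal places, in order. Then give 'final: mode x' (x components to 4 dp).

1 1.5623 1->0
2 2.7699 0->1
final: 1 8.8287

Mode 1: guard c·x = -0.8697 hit at Δt = 1.5623 (t = 1.5623), x⁻ = (0.8697) → reset → x⁺ = (1.1227), jump to mode 0
Mode 0: guard c·x = 7.8009 hit at Δt = 1.2076 (t = 2.7699), x⁻ = (7.8009) → reset → x⁺ = (7.2208), jump to mode 1
Mode 1: flow for 0.5673 to horizon, guard not reached → x = (8.8287)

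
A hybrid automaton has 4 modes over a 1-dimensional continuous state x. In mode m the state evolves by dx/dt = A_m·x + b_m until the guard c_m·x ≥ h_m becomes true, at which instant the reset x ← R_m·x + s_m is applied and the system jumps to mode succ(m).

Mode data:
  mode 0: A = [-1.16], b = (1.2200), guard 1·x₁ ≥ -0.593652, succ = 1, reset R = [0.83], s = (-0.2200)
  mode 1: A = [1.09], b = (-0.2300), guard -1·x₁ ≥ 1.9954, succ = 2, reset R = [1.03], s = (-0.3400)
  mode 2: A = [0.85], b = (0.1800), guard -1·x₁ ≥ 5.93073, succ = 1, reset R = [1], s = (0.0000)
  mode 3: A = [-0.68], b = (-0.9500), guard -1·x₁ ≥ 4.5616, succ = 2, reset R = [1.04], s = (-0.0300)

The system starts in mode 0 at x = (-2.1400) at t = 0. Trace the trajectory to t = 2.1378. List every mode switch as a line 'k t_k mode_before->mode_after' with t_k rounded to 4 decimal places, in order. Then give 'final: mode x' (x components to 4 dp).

1 0.5712 0->1
2 1.3700 1->2
final: 2 -4.4054

Mode 0: guard c·x = -0.5937 hit at Δt = 0.5712 (t = 0.5712), x⁻ = (-0.5937) → reset → x⁺ = (-0.7127), jump to mode 1
Mode 1: guard c·x = 1.9954 hit at Δt = 0.7988 (t = 1.3700), x⁻ = (-1.9954) → reset → x⁺ = (-2.3953), jump to mode 2
Mode 2: flow for 0.7678 to horizon, guard not reached → x = (-4.4054)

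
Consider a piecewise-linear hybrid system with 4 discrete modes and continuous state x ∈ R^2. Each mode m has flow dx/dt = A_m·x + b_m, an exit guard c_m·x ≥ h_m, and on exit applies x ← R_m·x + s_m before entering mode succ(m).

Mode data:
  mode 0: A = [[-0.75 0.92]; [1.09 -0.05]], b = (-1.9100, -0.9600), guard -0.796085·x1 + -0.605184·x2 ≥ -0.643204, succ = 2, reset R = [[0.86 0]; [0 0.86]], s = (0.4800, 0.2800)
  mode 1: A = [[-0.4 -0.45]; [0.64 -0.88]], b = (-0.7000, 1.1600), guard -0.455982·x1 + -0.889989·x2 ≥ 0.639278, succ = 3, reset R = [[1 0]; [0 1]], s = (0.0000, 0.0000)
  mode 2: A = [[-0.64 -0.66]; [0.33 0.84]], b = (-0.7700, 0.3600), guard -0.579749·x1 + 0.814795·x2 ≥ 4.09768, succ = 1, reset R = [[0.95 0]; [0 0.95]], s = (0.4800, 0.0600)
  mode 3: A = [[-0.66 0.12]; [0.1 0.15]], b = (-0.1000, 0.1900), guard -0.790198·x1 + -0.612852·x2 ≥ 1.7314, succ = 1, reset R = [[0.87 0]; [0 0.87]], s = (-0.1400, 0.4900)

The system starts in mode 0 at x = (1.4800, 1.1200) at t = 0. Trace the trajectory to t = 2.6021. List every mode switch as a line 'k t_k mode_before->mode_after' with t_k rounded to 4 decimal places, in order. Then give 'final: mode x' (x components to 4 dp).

Mode 0: guard c·x = -0.6432 hit at Δt = 0.9617 (t = 0.9617), x⁻ = (0.1151, 0.9114) → reset → x⁺ = (0.5790, 1.0638), jump to mode 2
Mode 2: guard c·x = 4.0977 hit at Δt = 1.3024 (t = 2.2641), x⁻ = (-1.8402, 3.7197) → reset → x⁺ = (-1.2682, 3.5937), jump to mode 1
Mode 1: flow for 0.3380 to horizon, guard not reached → x = (-1.7749, 2.7181)

1 0.9617 0->2
2 2.2641 2->1
final: 1 -1.7749 2.7181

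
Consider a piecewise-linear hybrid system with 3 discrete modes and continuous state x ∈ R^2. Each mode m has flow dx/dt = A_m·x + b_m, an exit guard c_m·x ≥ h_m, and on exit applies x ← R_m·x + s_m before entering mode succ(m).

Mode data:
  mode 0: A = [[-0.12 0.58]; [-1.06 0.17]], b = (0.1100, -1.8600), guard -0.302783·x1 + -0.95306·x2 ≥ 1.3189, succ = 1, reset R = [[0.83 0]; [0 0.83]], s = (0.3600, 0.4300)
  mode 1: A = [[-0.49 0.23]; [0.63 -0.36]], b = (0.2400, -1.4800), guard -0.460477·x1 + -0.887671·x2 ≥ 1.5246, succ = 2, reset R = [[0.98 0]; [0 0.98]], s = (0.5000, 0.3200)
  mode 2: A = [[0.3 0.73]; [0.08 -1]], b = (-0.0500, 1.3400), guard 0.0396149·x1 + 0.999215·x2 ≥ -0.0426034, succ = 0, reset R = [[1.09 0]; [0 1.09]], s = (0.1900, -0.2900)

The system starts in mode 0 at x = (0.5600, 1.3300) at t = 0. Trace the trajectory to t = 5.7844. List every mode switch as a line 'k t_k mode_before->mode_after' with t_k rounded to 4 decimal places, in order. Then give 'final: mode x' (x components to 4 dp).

Mode 0: guard c·x = 1.3189 hit at Δt = 1.1012 (t = 1.1012), x⁻ = (0.5435, -1.5565) → reset → x⁺ = (0.8111, -0.8619), jump to mode 1
Mode 1: guard c·x = 1.5246 hit at Δt = 1.5520 (t = 2.6532), x⁻ = (0.2826, -1.8641) → reset → x⁺ = (0.7770, -1.5069), jump to mode 2
Mode 2: guard c·x = -0.0426 hit at Δt = 0.6915 (t = 3.3447), x⁻ = (0.5104, -0.0629) → reset → x⁺ = (0.7464, -0.3585), jump to mode 0
Mode 0: guard c·x = 1.3189 hit at Δt = 0.4377 (t = 3.7825), x⁻ = (0.5176, -1.5483) → reset → x⁺ = (0.7896, -0.8551), jump to mode 1
Mode 1: guard c·x = 1.5246 hit at Δt = 1.5365 (t = 5.3189), x⁻ = (0.2770, -1.8612) → reset → x⁺ = (0.7715, -1.5040), jump to mode 2
Mode 2: flow for 0.4655 to horizon, guard not reached → x = (0.5209, -0.4274)

1 1.1012 0->1
2 2.6532 1->2
3 3.3447 2->0
4 3.7825 0->1
5 5.3189 1->2
final: 2 0.5209 -0.4274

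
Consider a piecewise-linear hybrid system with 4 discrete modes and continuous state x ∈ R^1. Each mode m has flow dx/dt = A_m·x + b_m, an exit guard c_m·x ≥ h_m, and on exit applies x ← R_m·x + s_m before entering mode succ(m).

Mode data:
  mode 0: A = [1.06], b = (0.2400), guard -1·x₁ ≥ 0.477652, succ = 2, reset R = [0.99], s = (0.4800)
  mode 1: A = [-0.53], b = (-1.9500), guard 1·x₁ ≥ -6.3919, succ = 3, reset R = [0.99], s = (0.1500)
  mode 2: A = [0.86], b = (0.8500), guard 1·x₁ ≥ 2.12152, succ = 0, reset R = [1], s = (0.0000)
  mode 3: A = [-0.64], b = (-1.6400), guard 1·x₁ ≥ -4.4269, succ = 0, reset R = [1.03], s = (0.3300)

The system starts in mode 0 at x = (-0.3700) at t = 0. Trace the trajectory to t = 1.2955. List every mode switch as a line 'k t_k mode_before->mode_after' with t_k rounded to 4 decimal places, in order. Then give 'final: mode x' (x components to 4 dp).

Mode 0: guard c·x = 0.4777 hit at Δt = 0.5278 (t = 0.5278), x⁻ = (-0.4777) → reset → x⁺ = (0.0071), jump to mode 2
Mode 2: flow for 0.7677 to horizon, guard not reached → x = (0.9381)

1 0.5278 0->2
final: 2 0.9381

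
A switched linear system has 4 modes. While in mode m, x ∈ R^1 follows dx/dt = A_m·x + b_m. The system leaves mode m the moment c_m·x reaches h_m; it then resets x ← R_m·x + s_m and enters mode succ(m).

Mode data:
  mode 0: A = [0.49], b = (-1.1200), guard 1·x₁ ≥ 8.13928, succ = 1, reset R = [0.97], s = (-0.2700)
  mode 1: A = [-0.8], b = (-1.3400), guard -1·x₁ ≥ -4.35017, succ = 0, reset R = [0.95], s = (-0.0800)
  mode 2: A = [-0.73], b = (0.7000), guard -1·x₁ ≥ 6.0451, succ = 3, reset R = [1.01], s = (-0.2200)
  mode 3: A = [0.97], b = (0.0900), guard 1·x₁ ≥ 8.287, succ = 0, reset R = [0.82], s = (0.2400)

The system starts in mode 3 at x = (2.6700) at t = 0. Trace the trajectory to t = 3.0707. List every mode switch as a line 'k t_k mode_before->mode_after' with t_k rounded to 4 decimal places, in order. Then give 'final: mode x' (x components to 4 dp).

1 1.1439 3->0
2 1.5704 0->1
3 2.1130 1->0
final: 0 5.1108

Mode 3: guard c·x = 8.2870 hit at Δt = 1.1439 (t = 1.1439), x⁻ = (8.2870) → reset → x⁺ = (7.0353), jump to mode 0
Mode 0: guard c·x = 8.1393 hit at Δt = 0.4265 (t = 1.5704), x⁻ = (8.1393) → reset → x⁺ = (7.6251), jump to mode 1
Mode 1: guard c·x = -4.3502 hit at Δt = 0.5426 (t = 2.1130), x⁻ = (4.3502) → reset → x⁺ = (4.0527), jump to mode 0
Mode 0: flow for 0.9577 to horizon, guard not reached → x = (5.1108)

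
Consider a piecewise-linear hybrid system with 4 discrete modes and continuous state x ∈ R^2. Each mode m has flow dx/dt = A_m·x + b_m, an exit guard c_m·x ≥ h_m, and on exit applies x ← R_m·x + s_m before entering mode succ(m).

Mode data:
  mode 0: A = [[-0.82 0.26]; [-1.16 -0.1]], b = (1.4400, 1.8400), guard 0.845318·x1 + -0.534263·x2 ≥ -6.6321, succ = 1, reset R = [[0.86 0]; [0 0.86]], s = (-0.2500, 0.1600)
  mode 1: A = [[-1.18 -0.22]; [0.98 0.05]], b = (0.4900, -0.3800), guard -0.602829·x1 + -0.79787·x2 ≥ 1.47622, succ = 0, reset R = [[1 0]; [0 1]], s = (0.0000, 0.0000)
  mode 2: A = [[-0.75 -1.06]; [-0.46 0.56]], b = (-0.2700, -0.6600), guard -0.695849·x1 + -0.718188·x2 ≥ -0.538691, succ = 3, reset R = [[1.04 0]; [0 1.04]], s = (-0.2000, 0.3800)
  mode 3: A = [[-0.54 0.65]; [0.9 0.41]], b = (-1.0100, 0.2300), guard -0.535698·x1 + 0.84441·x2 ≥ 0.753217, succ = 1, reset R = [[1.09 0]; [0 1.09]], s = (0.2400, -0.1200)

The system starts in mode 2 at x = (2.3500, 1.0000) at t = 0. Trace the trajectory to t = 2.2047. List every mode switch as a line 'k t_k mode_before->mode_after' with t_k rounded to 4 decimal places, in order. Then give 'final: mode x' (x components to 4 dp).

1 0.9146 2->3
2 1.5136 3->1
final: 1 0.2855 0.8875

Mode 2: guard c·x = -0.5387 hit at Δt = 0.9146 (t = 0.9146), x⁻ = (0.6669, 0.1039) → reset → x⁺ = (0.4936, 0.4881), jump to mode 3
Mode 3: guard c·x = 0.7532 hit at Δt = 0.5990 (t = 1.5136), x⁻ = (0.0859, 0.9465) → reset → x⁺ = (0.3337, 0.9117), jump to mode 1
Mode 1: flow for 0.6911 to horizon, guard not reached → x = (0.2855, 0.8875)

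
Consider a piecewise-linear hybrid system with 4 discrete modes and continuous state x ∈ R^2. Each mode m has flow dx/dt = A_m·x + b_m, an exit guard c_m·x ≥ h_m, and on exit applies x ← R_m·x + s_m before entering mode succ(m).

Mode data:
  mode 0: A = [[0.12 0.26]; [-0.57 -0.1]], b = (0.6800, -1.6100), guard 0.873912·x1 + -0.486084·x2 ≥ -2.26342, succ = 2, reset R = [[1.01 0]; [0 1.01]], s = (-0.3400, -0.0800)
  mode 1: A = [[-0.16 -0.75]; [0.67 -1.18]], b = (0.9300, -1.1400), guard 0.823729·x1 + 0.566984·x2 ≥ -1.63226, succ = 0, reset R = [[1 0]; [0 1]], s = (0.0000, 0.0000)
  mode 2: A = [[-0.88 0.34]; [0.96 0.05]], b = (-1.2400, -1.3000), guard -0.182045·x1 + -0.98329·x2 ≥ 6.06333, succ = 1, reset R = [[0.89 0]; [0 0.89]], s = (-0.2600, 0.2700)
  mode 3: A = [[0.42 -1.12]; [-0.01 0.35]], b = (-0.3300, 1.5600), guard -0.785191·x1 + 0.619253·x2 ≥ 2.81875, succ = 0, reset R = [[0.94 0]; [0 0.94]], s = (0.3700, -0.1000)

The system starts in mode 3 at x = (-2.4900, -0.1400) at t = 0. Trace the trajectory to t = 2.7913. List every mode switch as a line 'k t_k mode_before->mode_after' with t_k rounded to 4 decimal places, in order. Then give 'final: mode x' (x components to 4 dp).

Mode 3: guard c·x = 2.8188 hit at Δt = 0.4015 (t = 0.4015), x⁻ = (-3.1771, 0.5234) → reset → x⁺ = (-2.6165, 0.3920), jump to mode 0
Mode 0: guard c·x = -2.2634 hit at Δt = 0.4174 (t = 0.8189), x⁻ = (-2.4206, 0.3045) → reset → x⁺ = (-2.7848, 0.2275), jump to mode 2
Mode 2: guard c·x = 6.0633 hit at Δt = 1.5380 (t = 2.3569), x⁻ = (-2.7157, -5.6636) → reset → x⁺ = (-2.6770, -4.7706), jump to mode 1
Mode 1: flow for 0.4344 to horizon, guard not reached → x = (-0.7912, -3.6118)

1 0.4015 3->0
2 0.8189 0->2
3 2.3569 2->1
final: 1 -0.7912 -3.6118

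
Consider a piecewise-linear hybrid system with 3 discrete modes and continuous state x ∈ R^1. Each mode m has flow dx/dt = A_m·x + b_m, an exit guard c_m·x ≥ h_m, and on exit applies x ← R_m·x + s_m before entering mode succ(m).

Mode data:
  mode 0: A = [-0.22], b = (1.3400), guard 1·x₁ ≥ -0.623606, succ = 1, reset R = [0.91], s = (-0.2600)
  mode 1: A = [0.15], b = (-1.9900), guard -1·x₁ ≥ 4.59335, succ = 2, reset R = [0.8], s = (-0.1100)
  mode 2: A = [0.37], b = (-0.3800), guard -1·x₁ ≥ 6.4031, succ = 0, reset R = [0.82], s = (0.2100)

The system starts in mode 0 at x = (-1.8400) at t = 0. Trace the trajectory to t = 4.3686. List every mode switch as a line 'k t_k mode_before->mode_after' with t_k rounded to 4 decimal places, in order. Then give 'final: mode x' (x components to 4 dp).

Mode 0: guard c·x = -0.6236 hit at Δt = 0.7568 (t = 0.7568), x⁻ = (-0.6236) → reset → x⁺ = (-0.8275), jump to mode 1
Mode 1: guard c·x = 4.5934 hit at Δt = 1.5787 (t = 2.3355), x⁻ = (-4.5934) → reset → x⁺ = (-3.7847), jump to mode 2
Mode 2: guard c·x = 6.4031 hit at Δt = 1.1743 (t = 3.5098), x⁻ = (-6.4031) → reset → x⁺ = (-5.0405), jump to mode 0
Mode 0: flow for 0.8588 to horizon, guard not reached → x = (-3.1241)

1 0.7568 0->1
2 2.3355 1->2
3 3.5098 2->0
final: 0 -3.1241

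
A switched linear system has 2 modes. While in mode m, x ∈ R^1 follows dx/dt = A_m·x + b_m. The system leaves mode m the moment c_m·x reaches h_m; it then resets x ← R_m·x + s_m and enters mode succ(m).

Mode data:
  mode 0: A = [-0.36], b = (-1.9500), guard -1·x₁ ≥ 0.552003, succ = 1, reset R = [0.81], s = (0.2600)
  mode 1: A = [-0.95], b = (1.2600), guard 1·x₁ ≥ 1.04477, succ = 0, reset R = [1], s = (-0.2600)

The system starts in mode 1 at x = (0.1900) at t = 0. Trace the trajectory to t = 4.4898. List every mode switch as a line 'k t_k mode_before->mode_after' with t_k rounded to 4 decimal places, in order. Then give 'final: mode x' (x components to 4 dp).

1 1.4687 1->0
2 2.1431 0->1
3 3.9134 1->0
final: 0 -0.3772

Mode 1: guard c·x = 1.0448 hit at Δt = 1.4687 (t = 1.4687), x⁻ = (1.0448) → reset → x⁺ = (0.7848), jump to mode 0
Mode 0: guard c·x = 0.5520 hit at Δt = 0.6744 (t = 2.1431), x⁻ = (-0.5520) → reset → x⁺ = (-0.1871), jump to mode 1
Mode 1: guard c·x = 1.0448 hit at Δt = 1.7704 (t = 3.9134), x⁻ = (1.0448) → reset → x⁺ = (0.7848), jump to mode 0
Mode 0: flow for 0.5764 to horizon, guard not reached → x = (-0.3772)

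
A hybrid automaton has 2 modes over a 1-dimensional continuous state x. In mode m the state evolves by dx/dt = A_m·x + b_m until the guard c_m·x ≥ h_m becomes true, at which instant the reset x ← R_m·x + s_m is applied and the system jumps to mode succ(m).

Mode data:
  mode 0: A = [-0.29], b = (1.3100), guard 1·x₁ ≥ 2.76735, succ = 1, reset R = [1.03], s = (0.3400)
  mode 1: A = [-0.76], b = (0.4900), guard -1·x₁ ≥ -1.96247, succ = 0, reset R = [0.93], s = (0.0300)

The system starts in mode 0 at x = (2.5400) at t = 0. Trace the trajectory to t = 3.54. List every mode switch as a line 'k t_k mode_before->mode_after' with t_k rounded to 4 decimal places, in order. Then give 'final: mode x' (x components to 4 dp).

Mode 0: guard c·x = 2.7673 hit at Δt = 0.4212 (t = 0.4212), x⁻ = (2.7673) → reset → x⁺ = (3.1904), jump to mode 1
Mode 1: guard c·x = -1.9625 hit at Δt = 0.8664 (t = 1.2876), x⁻ = (1.9625) → reset → x⁺ = (1.8551), jump to mode 0
Mode 0: guard c·x = 2.7673 hit at Δt = 1.4468 (t = 2.7344), x⁻ = (2.7673) → reset → x⁺ = (3.1904), jump to mode 1
Mode 1: flow for 0.8056 to horizon, guard not reached → x = (2.0248)

1 0.4212 0->1
2 1.2876 1->0
3 2.7344 0->1
final: 1 2.0248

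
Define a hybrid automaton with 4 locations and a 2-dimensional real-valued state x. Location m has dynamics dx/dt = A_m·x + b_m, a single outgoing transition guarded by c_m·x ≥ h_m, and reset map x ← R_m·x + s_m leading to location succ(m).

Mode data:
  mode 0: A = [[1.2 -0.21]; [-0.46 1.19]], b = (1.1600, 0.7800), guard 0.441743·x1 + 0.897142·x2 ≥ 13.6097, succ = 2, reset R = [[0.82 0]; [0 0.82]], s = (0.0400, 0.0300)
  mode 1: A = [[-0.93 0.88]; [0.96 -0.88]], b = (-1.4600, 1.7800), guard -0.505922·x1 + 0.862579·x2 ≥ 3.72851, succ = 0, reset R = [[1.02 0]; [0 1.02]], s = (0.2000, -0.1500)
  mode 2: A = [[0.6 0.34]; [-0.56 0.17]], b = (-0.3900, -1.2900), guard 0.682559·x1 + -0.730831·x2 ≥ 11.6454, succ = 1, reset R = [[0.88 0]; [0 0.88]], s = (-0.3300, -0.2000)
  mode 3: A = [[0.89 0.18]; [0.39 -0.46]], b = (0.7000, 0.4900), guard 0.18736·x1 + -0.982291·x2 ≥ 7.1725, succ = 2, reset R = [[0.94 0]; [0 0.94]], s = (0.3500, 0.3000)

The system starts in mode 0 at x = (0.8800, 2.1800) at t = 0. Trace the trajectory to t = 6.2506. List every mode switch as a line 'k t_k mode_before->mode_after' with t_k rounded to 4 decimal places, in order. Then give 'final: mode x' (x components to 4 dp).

Mode 0: guard c·x = 13.6097 hit at Δt = 1.5187 (t = 1.5187), x⁻ = (6.2134, 12.1106) → reset → x⁺ = (5.1350, 9.9607), jump to mode 2
Mode 2: guard c·x = 11.6454 hit at Δt = 1.5100 (t = 3.0287), x⁻ = (17.5796, 0.4840) → reset → x⁺ = (15.1401, 0.2259), jump to mode 1
Mode 1: guard c·x = 3.7285 hit at Δt = 1.4894 (t = 4.5181), x⁻ = (7.5349, 8.7419) → reset → x⁺ = (7.8856, 8.7668), jump to mode 0
Mode 0: guard c·x = 13.6097 hit at Δt = 0.1958 (t = 4.7139), x⁻ = (9.7896, 10.3498) → reset → x⁺ = (8.0675, 8.5168), jump to mode 2
Mode 2: guard c·x = 11.6454 hit at Δt = 1.0734 (t = 5.7873), x⁻ = (17.6086, 0.5111) → reset → x⁺ = (15.1656, 0.2497), jump to mode 1
Mode 1: flow for 0.4633 to horizon, guard not reached → x = (10.4050, 5.3316)

1 1.5187 0->2
2 3.0287 2->1
3 4.5181 1->0
4 4.7139 0->2
5 5.7873 2->1
final: 1 10.4050 5.3316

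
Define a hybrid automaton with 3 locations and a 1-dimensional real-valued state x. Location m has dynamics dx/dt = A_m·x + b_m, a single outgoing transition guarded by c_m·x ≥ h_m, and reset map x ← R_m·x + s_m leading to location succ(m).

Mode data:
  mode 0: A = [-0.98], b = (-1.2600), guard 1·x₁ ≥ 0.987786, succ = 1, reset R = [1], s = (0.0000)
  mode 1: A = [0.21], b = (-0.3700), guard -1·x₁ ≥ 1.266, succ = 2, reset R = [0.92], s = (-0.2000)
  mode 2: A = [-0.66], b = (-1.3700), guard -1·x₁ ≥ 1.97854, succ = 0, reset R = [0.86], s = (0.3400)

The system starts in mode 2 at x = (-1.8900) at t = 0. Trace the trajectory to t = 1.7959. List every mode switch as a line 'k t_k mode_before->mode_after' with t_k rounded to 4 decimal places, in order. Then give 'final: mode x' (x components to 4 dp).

Mode 2: guard c·x = 1.9785 hit at Δt = 0.9810 (t = 0.9810), x⁻ = (-1.9785) → reset → x⁺ = (-1.3615), jump to mode 0
Mode 0: flow for 0.8149 to horizon, guard not reached → x = (-1.3198)

1 0.9810 2->0
final: 0 -1.3198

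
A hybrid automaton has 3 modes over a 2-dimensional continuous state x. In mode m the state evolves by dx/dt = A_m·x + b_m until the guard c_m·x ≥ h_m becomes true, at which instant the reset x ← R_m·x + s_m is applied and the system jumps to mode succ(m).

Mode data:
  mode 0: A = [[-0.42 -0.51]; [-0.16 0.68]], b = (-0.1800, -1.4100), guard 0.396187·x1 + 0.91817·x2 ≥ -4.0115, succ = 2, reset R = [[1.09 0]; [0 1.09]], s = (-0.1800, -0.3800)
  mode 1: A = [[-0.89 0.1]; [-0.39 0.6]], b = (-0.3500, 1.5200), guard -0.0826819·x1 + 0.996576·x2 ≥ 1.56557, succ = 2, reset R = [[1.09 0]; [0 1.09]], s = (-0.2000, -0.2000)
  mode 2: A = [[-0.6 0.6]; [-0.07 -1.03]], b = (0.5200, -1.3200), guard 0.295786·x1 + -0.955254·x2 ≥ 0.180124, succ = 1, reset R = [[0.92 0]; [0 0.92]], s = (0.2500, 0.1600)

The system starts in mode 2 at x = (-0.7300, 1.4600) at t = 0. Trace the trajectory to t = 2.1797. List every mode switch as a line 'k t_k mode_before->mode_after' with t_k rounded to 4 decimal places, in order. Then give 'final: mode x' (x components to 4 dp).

1 0.8684 2->1
2 1.6888 1->2
final: 2 0.3081 0.4010

Mode 2: guard c·x = 0.1801 hit at Δt = 0.8684 (t = 0.8684), x⁻ = (0.1090, -0.1548) → reset → x⁺ = (0.3503, 0.0176), jump to mode 1
Mode 1: guard c·x = 1.5656 hit at Δt = 0.8204 (t = 1.6888), x⁻ = (0.0125, 1.5720) → reset → x⁺ = (-0.1863, 1.5135), jump to mode 2
Mode 2: flow for 0.4909 to horizon, guard not reached → x = (0.3081, 0.4010)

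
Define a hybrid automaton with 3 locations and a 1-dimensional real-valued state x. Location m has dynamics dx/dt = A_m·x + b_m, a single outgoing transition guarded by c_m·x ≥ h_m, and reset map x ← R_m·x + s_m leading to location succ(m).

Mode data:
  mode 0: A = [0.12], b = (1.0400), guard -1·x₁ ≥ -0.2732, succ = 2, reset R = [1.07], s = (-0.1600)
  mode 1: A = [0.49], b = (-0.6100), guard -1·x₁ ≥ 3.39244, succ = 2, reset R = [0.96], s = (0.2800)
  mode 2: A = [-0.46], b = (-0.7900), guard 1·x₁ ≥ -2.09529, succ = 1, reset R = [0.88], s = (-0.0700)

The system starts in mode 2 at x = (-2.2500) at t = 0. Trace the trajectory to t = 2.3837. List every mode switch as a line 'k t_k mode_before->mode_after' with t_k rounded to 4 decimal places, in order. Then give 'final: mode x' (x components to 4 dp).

Mode 2: guard c·x = -2.0953 hit at Δt = 0.7460 (t = 0.7460), x⁻ = (-2.0953) → reset → x⁺ = (-1.9139), jump to mode 1
Mode 1: guard c·x = 3.3924 hit at Δt = 0.7836 (t = 1.5296), x⁻ = (-3.3924) → reset → x⁺ = (-2.9767), jump to mode 2
Mode 2: flow for 0.8541 to horizon, guard not reached → x = (-2.5676)

1 0.7460 2->1
2 1.5296 1->2
final: 2 -2.5676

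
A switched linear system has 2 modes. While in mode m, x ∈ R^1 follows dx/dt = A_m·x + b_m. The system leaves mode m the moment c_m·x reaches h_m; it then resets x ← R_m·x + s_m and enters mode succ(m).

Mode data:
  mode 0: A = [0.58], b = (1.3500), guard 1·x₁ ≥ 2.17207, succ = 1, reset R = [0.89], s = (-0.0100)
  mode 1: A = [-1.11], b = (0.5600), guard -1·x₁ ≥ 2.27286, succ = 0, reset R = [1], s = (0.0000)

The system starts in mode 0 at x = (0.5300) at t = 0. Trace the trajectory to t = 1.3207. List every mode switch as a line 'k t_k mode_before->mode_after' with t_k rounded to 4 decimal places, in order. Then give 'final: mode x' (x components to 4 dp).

Mode 0: guard c·x = 2.1721 hit at Δt = 0.7828 (t = 0.7828), x⁻ = (2.1721) → reset → x⁺ = (1.9231), jump to mode 1
Mode 1: flow for 0.5379 to horizon, guard not reached → x = (1.2854)

1 0.7828 0->1
final: 1 1.2854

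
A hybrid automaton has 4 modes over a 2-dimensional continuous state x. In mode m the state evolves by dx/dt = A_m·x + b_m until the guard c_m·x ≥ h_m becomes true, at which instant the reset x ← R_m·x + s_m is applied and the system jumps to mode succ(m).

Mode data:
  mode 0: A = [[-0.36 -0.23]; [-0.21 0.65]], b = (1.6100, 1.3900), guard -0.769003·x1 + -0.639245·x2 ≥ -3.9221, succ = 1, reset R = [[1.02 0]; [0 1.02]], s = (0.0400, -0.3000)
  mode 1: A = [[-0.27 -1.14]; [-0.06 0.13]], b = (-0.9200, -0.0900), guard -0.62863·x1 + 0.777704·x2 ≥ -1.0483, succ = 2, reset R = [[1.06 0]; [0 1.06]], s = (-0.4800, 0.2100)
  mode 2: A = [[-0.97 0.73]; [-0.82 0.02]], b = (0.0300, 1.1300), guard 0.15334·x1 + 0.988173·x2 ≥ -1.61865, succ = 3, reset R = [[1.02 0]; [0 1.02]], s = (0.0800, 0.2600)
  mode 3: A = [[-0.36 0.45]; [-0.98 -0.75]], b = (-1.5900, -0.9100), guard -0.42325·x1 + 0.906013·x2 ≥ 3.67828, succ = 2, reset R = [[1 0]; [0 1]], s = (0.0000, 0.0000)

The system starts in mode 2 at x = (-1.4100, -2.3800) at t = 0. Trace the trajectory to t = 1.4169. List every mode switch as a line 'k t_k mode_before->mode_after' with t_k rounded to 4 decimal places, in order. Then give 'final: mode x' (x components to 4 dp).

Mode 2: guard c·x = -1.6186 hit at Δt = 0.4237 (t = 0.4237), x⁻ = (-1.3982, -1.4211) → reset → x⁺ = (-1.3461, -1.1895), jump to mode 3
Mode 3: flow for 0.9932 to horizon, guard not reached → x = (-2.4396, 0.2006)

1 0.4237 2->3
final: 3 -2.4396 0.2006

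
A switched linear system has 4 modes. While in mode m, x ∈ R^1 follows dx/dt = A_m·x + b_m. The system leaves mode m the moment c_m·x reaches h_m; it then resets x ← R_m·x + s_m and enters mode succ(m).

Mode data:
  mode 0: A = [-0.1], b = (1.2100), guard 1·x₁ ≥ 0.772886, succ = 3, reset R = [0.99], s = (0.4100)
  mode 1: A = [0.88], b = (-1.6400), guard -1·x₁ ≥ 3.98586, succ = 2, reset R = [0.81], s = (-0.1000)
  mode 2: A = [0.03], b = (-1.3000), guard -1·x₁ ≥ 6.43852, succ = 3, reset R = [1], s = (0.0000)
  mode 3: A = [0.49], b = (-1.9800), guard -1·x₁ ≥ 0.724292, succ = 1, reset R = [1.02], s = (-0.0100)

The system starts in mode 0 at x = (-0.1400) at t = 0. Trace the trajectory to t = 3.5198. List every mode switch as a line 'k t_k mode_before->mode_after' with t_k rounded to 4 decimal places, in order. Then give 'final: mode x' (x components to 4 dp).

Mode 0: guard c·x = 0.7729 hit at Δt = 0.7751 (t = 0.7751), x⁻ = (0.7729) → reset → x⁺ = (1.1752), jump to mode 3
Mode 3: guard c·x = 0.7243 hit at Δt = 1.0378 (t = 1.8129), x⁻ = (-0.7243) → reset → x⁺ = (-0.7488), jump to mode 1
Mode 1: guard c·x = 3.9859 hit at Δt = 0.9160 (t = 2.7289), x⁻ = (-3.9859) → reset → x⁺ = (-3.3285), jump to mode 2
Mode 2: flow for 0.7909 to horizon, guard not reached → x = (-4.4489)

1 0.7751 0->3
2 1.8129 3->1
3 2.7289 1->2
final: 2 -4.4489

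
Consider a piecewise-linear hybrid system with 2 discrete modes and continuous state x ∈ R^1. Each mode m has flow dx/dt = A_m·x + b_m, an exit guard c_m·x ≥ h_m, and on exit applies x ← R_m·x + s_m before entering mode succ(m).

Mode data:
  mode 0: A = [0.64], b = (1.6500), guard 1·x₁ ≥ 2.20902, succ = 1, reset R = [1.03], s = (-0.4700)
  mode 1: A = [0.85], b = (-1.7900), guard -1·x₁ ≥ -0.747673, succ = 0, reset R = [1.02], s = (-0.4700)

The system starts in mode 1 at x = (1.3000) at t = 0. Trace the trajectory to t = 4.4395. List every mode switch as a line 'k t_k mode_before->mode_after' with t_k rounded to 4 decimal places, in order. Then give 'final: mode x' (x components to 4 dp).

Mode 1: guard c·x = -0.7477 hit at Δt = 0.6141 (t = 0.6141), x⁻ = (0.7477) → reset → x⁺ = (0.2926), jump to mode 0
Mode 0: guard c·x = 2.2090 hit at Δt = 0.7990 (t = 1.4131), x⁻ = (2.2090) → reset → x⁺ = (1.8053), jump to mode 1
Mode 1: guard c·x = -0.7477 hit at Δt = 1.7743 (t = 3.1874), x⁻ = (0.7477) → reset → x⁺ = (0.2926), jump to mode 0
Mode 0: guard c·x = 2.2090 hit at Δt = 0.7990 (t = 3.9864), x⁻ = (2.2090) → reset → x⁺ = (1.8053), jump to mode 1
Mode 1: flow for 0.4531 to horizon, guard not reached → x = (1.6641)

1 0.6141 1->0
2 1.4131 0->1
3 3.1874 1->0
4 3.9864 0->1
final: 1 1.6641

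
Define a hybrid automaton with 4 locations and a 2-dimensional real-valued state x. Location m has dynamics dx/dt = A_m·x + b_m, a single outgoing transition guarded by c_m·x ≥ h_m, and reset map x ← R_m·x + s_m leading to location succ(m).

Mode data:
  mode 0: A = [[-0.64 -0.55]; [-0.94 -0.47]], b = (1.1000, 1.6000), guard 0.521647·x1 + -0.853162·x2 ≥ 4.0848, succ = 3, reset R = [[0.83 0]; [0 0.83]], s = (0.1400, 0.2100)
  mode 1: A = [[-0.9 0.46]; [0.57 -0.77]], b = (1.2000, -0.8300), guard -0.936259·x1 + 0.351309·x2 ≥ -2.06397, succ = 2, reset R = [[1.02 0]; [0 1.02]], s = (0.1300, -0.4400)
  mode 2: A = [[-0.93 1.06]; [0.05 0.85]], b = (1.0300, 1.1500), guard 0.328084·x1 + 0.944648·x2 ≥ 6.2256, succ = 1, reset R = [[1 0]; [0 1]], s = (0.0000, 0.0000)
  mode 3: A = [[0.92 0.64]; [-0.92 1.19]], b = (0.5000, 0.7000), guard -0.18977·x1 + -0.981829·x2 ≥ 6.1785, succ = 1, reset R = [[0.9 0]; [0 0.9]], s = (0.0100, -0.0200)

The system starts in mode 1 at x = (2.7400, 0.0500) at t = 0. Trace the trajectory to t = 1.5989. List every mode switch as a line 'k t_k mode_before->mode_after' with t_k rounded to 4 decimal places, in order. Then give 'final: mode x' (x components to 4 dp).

1 0.4498 1->2
final: 2 2.2678 1.9847

Mode 1: guard c·x = -2.0640 hit at Δt = 0.4498 (t = 0.4498), x⁻ = (2.3018, 0.2594) → reset → x⁺ = (2.4779, -0.1754), jump to mode 2
Mode 2: flow for 1.1491 to horizon, guard not reached → x = (2.2678, 1.9847)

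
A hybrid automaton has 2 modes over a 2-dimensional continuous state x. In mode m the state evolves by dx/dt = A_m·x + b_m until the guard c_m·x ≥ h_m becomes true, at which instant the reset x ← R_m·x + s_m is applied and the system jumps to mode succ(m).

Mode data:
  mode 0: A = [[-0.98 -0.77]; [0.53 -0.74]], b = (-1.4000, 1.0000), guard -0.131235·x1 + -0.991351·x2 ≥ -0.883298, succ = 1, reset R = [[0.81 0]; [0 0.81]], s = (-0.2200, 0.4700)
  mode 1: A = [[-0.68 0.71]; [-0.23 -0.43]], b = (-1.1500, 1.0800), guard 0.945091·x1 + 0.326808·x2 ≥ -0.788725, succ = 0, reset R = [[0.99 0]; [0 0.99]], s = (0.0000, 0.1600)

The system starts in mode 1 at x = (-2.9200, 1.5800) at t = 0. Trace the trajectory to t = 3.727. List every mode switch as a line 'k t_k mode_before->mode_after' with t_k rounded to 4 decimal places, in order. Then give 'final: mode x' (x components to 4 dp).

Mode 1: guard c·x = -0.7887 hit at Δt = 0.7752 (t = 0.7752), x⁻ = (-1.5868, 2.1754) → reset → x⁺ = (-1.5709, 2.3136), jump to mode 0
Mode 0: guard c·x = -0.8833 hit at Δt = 0.8507 (t = 1.6259), x⁻ = (-2.2172, 1.1845) → reset → x⁺ = (-2.0159, 1.4295), jump to mode 1
Mode 1: guard c·x = -0.7887 hit at Δt = 0.4736 (t = 2.0995), x⁻ = (-1.4565, 1.7985) → reset → x⁺ = (-1.4419, 1.9405), jump to mode 0
Mode 0: guard c·x = -0.8833 hit at Δt = 0.7168 (t = 2.8163), x⁻ = (-2.0251, 1.1591) → reset → x⁺ = (-1.8603, 1.4089), jump to mode 1
Mode 1: guard c·x = -0.7887 hit at Δt = 0.3980 (t = 3.2142), x⁻ = (-1.4293, 1.7200) → reset → x⁺ = (-1.4150, 1.8628), jump to mode 0
Mode 0: flow for 0.5128 to horizon, guard not reached → x = (-1.9042, 1.3138)

1 0.7752 1->0
2 1.6259 0->1
3 2.0995 1->0
4 2.8163 0->1
5 3.2142 1->0
final: 0 -1.9042 1.3138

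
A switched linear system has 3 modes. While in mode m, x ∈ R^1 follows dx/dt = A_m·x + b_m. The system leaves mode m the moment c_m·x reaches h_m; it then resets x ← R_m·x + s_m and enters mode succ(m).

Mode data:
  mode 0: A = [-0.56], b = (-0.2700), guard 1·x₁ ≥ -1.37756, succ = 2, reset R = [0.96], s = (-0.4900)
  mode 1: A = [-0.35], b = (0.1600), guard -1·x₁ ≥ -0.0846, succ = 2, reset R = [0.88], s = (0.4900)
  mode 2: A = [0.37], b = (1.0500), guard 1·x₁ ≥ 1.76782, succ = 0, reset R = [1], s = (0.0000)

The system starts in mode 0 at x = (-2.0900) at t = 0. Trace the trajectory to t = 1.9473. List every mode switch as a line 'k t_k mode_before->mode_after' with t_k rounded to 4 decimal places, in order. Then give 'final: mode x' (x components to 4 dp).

Mode 0: guard c·x = -1.3776 hit at Δt = 1.0453 (t = 1.0453), x⁻ = (-1.3776) → reset → x⁺ = (-1.8125), jump to mode 2
Mode 2: flow for 0.9020 to horizon, guard not reached → x = (-1.4062)

1 1.0453 0->2
final: 2 -1.4062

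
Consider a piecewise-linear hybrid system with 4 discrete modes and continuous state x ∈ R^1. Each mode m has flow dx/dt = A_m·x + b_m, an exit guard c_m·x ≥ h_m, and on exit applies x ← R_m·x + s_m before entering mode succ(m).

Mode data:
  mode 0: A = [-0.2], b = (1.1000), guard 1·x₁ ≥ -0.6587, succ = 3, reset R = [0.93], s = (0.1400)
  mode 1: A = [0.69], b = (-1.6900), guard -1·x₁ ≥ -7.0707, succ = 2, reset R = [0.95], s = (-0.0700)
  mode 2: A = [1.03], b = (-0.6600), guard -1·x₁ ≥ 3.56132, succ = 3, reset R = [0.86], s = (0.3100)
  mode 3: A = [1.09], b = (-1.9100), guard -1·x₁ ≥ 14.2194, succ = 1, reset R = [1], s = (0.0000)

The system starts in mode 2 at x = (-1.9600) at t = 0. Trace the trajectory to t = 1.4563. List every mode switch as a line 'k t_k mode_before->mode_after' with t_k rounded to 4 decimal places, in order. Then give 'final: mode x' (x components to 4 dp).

1 0.4658 2->3
final: 3 -11.5089

Mode 2: guard c·x = 3.5613 hit at Δt = 0.4658 (t = 0.4658), x⁻ = (-3.5613) → reset → x⁺ = (-2.7527), jump to mode 3
Mode 3: flow for 0.9905 to horizon, guard not reached → x = (-11.5089)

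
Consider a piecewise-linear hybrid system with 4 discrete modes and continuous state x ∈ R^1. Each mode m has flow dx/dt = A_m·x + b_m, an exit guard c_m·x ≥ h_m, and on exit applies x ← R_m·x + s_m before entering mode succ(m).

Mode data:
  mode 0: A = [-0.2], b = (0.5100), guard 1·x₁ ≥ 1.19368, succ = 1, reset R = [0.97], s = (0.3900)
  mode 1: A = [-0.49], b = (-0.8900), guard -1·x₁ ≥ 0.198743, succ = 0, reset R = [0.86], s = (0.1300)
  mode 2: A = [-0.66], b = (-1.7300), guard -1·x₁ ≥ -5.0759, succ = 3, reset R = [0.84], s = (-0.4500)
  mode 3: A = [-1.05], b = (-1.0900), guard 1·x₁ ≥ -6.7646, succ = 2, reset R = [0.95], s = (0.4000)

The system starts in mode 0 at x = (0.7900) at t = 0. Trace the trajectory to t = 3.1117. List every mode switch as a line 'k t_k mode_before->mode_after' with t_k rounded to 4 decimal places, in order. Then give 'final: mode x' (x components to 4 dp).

Mode 0: guard c·x = 1.1937 hit at Δt = 1.3027 (t = 1.3027), x⁻ = (1.1937) → reset → x⁺ = (1.5479), jump to mode 1
Mode 1: guard c·x = 0.1987 hit at Δt = 1.4944 (t = 2.7971), x⁻ = (-0.1987) → reset → x⁺ = (-0.0409), jump to mode 0
Mode 0: flow for 0.3146 to horizon, guard not reached → x = (0.1171)

1 1.3027 0->1
2 2.7971 1->0
final: 0 0.1171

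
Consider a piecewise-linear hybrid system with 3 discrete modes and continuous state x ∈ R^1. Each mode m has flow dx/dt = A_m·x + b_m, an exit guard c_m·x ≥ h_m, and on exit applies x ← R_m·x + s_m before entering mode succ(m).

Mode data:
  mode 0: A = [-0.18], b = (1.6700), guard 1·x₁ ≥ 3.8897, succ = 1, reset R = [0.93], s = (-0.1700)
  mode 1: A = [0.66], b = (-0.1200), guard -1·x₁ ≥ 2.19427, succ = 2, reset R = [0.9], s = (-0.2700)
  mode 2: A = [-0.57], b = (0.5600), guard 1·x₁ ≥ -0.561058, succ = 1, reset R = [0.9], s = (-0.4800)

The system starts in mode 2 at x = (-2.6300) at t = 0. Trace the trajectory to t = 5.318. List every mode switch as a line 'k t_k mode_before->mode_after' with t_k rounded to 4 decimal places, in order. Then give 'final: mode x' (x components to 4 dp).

Mode 2: guard c·x = -0.5611 hit at Δt = 1.4918 (t = 1.4918), x⁻ = (-0.5611) → reset → x⁺ = (-0.9850), jump to mode 1
Mode 1: guard c·x = 2.1943 hit at Δt = 1.0776 (t = 2.5694), x⁻ = (-2.1943) → reset → x⁺ = (-2.2448), jump to mode 2
Mode 2: guard c·x = -0.5611 hit at Δt = 1.2940 (t = 3.8634), x⁻ = (-0.5611) → reset → x⁺ = (-0.9850), jump to mode 1
Mode 1: guard c·x = 2.1943 hit at Δt = 1.0776 (t = 4.9410), x⁻ = (-2.1943) → reset → x⁺ = (-2.2448), jump to mode 2
Mode 2: flow for 0.3770 to horizon, guard not reached → x = (-1.6208)

1 1.4918 2->1
2 2.5694 1->2
3 3.8634 2->1
4 4.9410 1->2
final: 2 -1.6208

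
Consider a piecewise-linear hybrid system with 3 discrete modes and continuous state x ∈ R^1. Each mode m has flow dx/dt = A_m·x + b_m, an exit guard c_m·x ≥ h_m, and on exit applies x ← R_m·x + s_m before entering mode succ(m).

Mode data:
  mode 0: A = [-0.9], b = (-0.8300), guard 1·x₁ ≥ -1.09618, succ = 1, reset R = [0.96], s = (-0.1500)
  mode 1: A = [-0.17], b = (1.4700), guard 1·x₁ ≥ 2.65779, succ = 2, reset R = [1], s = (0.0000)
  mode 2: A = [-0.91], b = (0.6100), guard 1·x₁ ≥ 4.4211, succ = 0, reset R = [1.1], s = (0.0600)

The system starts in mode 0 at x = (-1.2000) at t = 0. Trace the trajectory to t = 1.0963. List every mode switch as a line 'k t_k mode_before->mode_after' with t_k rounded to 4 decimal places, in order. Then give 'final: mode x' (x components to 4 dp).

Mode 0: guard c·x = -1.0962 hit at Δt = 0.5200 (t = 0.5200), x⁻ = (-1.0962) → reset → x⁺ = (-1.2023), jump to mode 1
Mode 1: flow for 0.5763 to horizon, guard not reached → x = (-0.2832)

1 0.5200 0->1
final: 1 -0.2832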